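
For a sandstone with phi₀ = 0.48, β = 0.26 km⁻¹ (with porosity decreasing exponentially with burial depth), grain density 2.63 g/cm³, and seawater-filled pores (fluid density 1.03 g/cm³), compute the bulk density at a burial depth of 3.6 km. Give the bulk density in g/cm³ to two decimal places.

2.33 g/cm³

Porosity at depth: phi = 0.48·exp(−0.26×3.6) = 0.48×0.3922 = 0.1883
Bulk density: ρ_b = (1−phi)ρ_g + phi·ρ_f = 0.8117×2.63 + 0.1883×1.03
       = 2.135 + 0.194 = 2.329 g/cm³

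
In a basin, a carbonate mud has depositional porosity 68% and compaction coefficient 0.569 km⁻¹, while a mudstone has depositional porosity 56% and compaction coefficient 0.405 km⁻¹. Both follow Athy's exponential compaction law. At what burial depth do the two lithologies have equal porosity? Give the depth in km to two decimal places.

1.18 km

Set φ₀ₐ e^(−kₐZ) = φ₀ᵦ e^(−kᵦZ) ⇒ ln(φ₀ₐ/φ₀ᵦ) = (kₐ − kᵦ)·Z
Z = ln(0.68/0.56) / (0.569 − 0.405) = 0.1942 / 0.164 = 1.184 km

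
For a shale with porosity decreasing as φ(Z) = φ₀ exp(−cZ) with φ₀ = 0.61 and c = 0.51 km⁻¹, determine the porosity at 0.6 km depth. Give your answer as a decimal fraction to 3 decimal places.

φ = φ₀·exp(−c·Z) = 0.61 × exp(−0.51 × 0.6) = 0.61 × exp(−0.306)
  = 0.61 × 0.7364 = 0.4492

0.449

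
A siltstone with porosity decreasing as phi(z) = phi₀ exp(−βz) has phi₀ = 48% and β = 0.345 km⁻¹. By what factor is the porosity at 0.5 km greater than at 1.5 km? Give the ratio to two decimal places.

phi(z₁)/phi(z₂) = e^(−β·z₁)/e^(−β·z₂) = e^{β(z₂−z₁)}
= exp(0.345 × 1) = exp(0.345) = 1.4120

1.41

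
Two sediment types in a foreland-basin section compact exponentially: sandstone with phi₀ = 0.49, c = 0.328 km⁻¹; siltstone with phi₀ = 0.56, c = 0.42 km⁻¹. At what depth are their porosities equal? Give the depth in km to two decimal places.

1.45 km

Set phi₀ₐ e^(−cₐd) = phi₀ᵦ e^(−cᵦd) ⇒ ln(phi₀ₐ/phi₀ᵦ) = (cₐ − cᵦ)·d
d = ln(0.49/0.56) / (0.328 − 0.42) = -0.1335 / -0.092 = 1.451 km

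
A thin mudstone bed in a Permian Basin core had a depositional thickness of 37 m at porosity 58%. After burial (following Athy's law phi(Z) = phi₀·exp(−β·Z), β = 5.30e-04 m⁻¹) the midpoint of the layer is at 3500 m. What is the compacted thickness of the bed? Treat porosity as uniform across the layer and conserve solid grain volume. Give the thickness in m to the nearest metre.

17 m

Working in km (1 km = 1000 m; β in km⁻¹ = β in m⁻¹ × 1000):
Porosity at 3.5 km: phi = 0.58·exp(−0.53×3.5) = 0.0907
Solid-volume conservation: h(1−phi) = h₀(1−phi₀) ⇒ h = h₀·(1−phi₀)/(1−phi)
h = 0.037 × (1 − 0.58)/(1 − 0.0907) = 0.037 × 0.4619 = 0.0171 km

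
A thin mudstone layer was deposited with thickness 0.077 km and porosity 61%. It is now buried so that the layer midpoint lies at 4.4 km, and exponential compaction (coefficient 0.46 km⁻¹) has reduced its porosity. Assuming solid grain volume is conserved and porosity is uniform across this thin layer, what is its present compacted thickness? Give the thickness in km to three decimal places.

Porosity at 4.4 km: φ = 0.61·exp(−0.46×4.4) = 0.0806
Solid-volume conservation: h(1−φ) = h₀(1−φ₀) ⇒ h = h₀·(1−φ₀)/(1−φ)
h = 0.077 × (1 − 0.61)/(1 − 0.0806) = 0.077 × 0.4242 = 0.0327 km

0.033 km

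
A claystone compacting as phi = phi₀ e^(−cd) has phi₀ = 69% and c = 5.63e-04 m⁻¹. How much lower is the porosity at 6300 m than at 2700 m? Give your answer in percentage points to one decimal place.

13.1 percentage points

Working in km (1 km = 1000 m; c in km⁻¹ = c in m⁻¹ × 1000):
phi(2.7) = 0.69·e^(−0.563×2.7) = 0.1509
phi(6.3) = 0.69·e^(−0.563×6.3) = 0.0199
Δphi = 0.1509 − 0.0199 = 0.1310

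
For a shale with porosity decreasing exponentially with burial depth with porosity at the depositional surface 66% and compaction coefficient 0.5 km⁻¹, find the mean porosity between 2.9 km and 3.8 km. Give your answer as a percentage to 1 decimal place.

12.5%

⟨φ⟩ = (1/(Z₂−Z₁)) ∫ φ₀ e^(−βZ) dZ = φ₀·(e^(−β·Z₁) − e^(−β·Z₂)) / (β·(Z₂−Z₁))
e^(−0.5×2.9) = 0.2346; e^(−0.5×3.8) = 0.1496
⟨φ⟩ = 0.66 × (0.2346 − 0.1496) / (0.5 × 0.9) = 0.66 × 0.1889 = 0.1247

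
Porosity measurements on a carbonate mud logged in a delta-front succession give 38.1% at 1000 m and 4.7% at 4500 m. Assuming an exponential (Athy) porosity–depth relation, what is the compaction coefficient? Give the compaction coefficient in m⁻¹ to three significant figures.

Working in km (1 km = 1000 m; k in km⁻¹ = k in m⁻¹ × 1000):
Athy: φ(d) = φ₀ e^(−kd) ⇒ φ₁/φ₂ = e^{k(d₂−d₁)} ⇒ k = ln(φ₁/φ₂)/(d₂−d₁)
k = ln(0.381/0.047) / (4.5 − 1) = ln(8.106) / 3.5 = 2.0927 / 3.5 = 0.5979 km⁻¹

0.000598 m⁻¹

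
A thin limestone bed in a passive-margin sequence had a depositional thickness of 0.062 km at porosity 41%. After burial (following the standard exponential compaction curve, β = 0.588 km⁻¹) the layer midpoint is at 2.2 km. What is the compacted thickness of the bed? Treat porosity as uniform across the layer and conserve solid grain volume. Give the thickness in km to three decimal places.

0.041 km

Porosity at 2.2 km: φ = 0.41·exp(−0.588×2.2) = 0.1125
Solid-volume conservation: h(1−φ) = h₀(1−φ₀) ⇒ h = h₀·(1−φ₀)/(1−φ)
h = 0.062 × (1 − 0.41)/(1 − 0.1125) = 0.062 × 0.6648 = 0.0412 km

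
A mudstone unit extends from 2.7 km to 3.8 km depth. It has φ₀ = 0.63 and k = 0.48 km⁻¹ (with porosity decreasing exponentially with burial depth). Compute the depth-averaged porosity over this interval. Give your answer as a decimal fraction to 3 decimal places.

⟨φ⟩ = (1/(z₂−z₁)) ∫ φ₀ e^(−kz) dz = φ₀·(e^(−k·z₁) − e^(−k·z₂)) / (k·(z₂−z₁))
e^(−0.48×2.7) = 0.2736; e^(−0.48×3.8) = 0.1614
⟨φ⟩ = 0.63 × (0.2736 − 0.1614) / (0.48 × 1.1) = 0.63 × 0.2126 = 0.1339

0.134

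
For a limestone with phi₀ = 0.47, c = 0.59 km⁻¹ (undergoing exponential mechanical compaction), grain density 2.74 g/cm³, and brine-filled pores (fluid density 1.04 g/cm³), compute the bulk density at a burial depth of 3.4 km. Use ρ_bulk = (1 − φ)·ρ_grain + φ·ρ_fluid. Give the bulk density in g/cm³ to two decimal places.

Porosity at depth: phi = 0.47·exp(−0.59×3.4) = 0.47×0.1345 = 0.0632
Bulk density: ρ_b = (1−phi)ρ_g + phi·ρ_f = 0.9368×2.74 + 0.0632×1.04
       = 2.567 + 0.066 = 2.633 g/cm³

2.63 g/cm³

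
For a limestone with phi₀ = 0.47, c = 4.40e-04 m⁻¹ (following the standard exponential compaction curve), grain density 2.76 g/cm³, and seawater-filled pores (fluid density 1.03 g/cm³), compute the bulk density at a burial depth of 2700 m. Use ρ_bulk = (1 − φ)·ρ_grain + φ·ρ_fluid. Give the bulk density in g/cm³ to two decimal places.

2.51 g/cm³

Working in km (1 km = 1000 m; c in km⁻¹ = c in m⁻¹ × 1000):
Porosity at depth: phi = 0.47·exp(−0.44×2.7) = 0.47×0.3048 = 0.1433
Bulk density: ρ_b = (1−phi)ρ_g + phi·ρ_f = 0.8567×2.76 + 0.1433×1.03
       = 2.365 + 0.148 = 2.512 g/cm³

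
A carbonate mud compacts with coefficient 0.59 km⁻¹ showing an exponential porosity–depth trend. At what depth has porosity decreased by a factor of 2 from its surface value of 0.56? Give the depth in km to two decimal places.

1.17 km

phi/phi₀ = 1/2 ⇒ exp(−c·Z) = 1/2 ⇒ Z = ln(2) / c
Z = 0.6931 / 0.59 = 1.175 km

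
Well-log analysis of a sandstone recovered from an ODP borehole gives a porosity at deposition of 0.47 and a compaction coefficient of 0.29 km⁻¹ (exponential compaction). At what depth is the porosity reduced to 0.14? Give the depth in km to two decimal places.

Invert Athy's law: z = ln(n₀/n) / β
z = ln(0.47/0.14) / 0.29 = ln(3.357) / 0.29 = 1.2111 / 0.29 = 4.176 km

4.18 km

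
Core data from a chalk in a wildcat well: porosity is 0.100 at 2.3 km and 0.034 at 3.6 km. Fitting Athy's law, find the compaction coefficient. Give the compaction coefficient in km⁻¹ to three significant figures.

0.830 km⁻¹

Athy: phi(d) = phi₀ e^(−cd) ⇒ phi₁/phi₂ = e^{c(d₂−d₁)} ⇒ c = ln(phi₁/phi₂)/(d₂−d₁)
c = ln(0.1/0.034) / (3.6 − 2.3) = ln(2.941) / 1.3 = 1.0788 / 1.3 = 0.8299 km⁻¹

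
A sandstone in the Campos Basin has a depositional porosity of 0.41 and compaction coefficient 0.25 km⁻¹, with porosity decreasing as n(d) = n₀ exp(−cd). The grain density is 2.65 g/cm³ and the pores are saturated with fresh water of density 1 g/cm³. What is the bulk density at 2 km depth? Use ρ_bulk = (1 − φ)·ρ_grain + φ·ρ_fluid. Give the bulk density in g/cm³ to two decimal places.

2.24 g/cm³

Porosity at depth: n = 0.41·exp(−0.25×2) = 0.41×0.6065 = 0.2487
Bulk density: ρ_b = (1−n)ρ_g + n·ρ_f = 0.7513×2.65 + 0.2487×1
       = 1.991 + 0.249 = 2.240 g/cm³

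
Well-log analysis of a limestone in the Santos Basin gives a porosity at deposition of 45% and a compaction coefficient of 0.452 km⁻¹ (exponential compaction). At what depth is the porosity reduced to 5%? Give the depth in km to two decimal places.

4.86 km

Invert Athy's law: d = ln(n₀/n) / k
d = ln(0.45/0.05) / 0.452 = ln(9) / 0.452 = 2.1972 / 0.452 = 4.861 km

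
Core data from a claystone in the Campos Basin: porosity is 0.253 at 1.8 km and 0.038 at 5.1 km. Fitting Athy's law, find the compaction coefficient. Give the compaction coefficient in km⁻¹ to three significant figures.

Athy: n(z) = n₀ e^(−kz) ⇒ n₁/n₂ = e^{k(z₂−z₁)} ⇒ k = ln(n₁/n₂)/(z₂−z₁)
k = ln(0.253/0.038) / (5.1 − 1.8) = ln(6.658) / 3.3 = 1.8958 / 3.3 = 0.5745 km⁻¹

0.574 km⁻¹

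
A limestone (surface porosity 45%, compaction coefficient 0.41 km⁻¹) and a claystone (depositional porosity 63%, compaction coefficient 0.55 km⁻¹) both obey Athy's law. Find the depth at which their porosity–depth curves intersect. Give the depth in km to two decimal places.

2.40 km

Set φ₀ₐ e^(−βₐz) = φ₀ᵦ e^(−βᵦz) ⇒ ln(φ₀ₐ/φ₀ᵦ) = (βₐ − βᵦ)·z
z = ln(0.45/0.63) / (0.41 − 0.55) = -0.3365 / -0.14 = 2.403 km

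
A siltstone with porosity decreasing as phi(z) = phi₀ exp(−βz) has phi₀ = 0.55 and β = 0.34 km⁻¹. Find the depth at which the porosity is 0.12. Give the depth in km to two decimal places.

Invert Athy's law: z = ln(phi₀/phi) / β
z = ln(0.55/0.12) / 0.34 = ln(4.583) / 0.34 = 1.5224 / 0.34 = 4.478 km

4.48 km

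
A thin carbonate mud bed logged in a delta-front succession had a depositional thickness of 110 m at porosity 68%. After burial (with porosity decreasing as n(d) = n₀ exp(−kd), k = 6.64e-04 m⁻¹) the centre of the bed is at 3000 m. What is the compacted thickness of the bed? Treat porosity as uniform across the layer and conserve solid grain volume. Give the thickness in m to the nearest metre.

39 m

Working in km (1 km = 1000 m; k in km⁻¹ = k in m⁻¹ × 1000):
Porosity at 3 km: n = 0.68·exp(−0.664×3) = 0.0928
Solid-volume conservation: h(1−n) = h₀(1−n₀) ⇒ h = h₀·(1−n₀)/(1−n)
h = 0.11 × (1 − 0.68)/(1 − 0.0928) = 0.11 × 0.3527 = 0.0388 km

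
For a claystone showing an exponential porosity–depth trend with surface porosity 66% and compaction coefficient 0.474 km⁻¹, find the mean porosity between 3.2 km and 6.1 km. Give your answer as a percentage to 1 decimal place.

7.9%

⟨n⟩ = (1/(z₂−z₁)) ∫ n₀ e^(−kz) dz = n₀·(e^(−k·z₁) − e^(−k·z₂)) / (k·(z₂−z₁))
e^(−0.474×3.2) = 0.2194; e^(−0.474×6.1) = 0.0555
⟨n⟩ = 0.66 × (0.2194 − 0.0555) / (0.474 × 2.9) = 0.66 × 0.1192 = 0.0787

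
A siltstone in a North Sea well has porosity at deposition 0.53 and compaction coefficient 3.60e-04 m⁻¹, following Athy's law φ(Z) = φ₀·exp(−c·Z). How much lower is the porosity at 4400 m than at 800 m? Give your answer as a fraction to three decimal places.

0.289

Working in km (1 km = 1000 m; c in km⁻¹ = c in m⁻¹ × 1000):
φ(0.8) = 0.53·e^(−0.36×0.8) = 0.3974
φ(4.4) = 0.53·e^(−0.36×4.4) = 0.1087
Δφ = 0.3974 − 0.1087 = 0.2886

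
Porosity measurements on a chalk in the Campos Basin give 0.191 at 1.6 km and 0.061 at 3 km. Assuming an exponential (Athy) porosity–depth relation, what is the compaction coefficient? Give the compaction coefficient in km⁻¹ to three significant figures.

Athy: n(d) = n₀ e^(−kd) ⇒ n₁/n₂ = e^{k(d₂−d₁)} ⇒ k = ln(n₁/n₂)/(d₂−d₁)
k = ln(0.191/0.061) / (3 − 1.6) = ln(3.131) / 1.4 = 1.1414 / 1.4 = 0.8153 km⁻¹

0.815 km⁻¹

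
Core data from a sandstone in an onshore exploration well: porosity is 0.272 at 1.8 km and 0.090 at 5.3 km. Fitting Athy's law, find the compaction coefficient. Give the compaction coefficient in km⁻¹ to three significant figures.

0.316 km⁻¹

Athy: phi(Z) = phi₀ e^(−kZ) ⇒ phi₁/phi₂ = e^{k(Z₂−Z₁)} ⇒ k = ln(phi₁/phi₂)/(Z₂−Z₁)
k = ln(0.272/0.09) / (5.3 − 1.8) = ln(3.022) / 3.5 = 1.1060 / 3.5 = 0.316 km⁻¹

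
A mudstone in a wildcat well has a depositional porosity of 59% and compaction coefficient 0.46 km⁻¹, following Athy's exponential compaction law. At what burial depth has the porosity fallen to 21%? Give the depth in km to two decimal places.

Invert Athy's law: d = ln(phi₀/phi) / c
d = ln(0.59/0.21) / 0.46 = ln(2.81) / 0.46 = 1.0330 / 0.46 = 2.246 km

2.25 km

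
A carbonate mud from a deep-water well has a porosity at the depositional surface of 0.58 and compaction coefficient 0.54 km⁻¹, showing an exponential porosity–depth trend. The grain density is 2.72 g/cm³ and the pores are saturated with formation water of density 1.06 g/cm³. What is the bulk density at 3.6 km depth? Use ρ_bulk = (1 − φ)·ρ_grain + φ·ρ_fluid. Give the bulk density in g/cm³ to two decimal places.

Porosity at depth: n = 0.58·exp(−0.54×3.6) = 0.58×0.1431 = 0.0830
Bulk density: ρ_b = (1−n)ρ_g + n·ρ_f = 0.9170×2.72 + 0.0830×1.06
       = 2.494 + 0.088 = 2.582 g/cm³

2.58 g/cm³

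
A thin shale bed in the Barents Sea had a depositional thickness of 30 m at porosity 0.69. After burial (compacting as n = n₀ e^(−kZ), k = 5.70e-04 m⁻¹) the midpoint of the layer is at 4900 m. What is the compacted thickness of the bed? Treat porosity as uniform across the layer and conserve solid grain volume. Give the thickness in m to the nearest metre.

Working in km (1 km = 1000 m; k in km⁻¹ = k in m⁻¹ × 1000):
Porosity at 4.9 km: n = 0.69·exp(−0.57×4.9) = 0.0423
Solid-volume conservation: h(1−n) = h₀(1−n₀) ⇒ h = h₀·(1−n₀)/(1−n)
h = 0.03 × (1 − 0.69)/(1 − 0.0423) = 0.03 × 0.3237 = 0.0097 km

10 m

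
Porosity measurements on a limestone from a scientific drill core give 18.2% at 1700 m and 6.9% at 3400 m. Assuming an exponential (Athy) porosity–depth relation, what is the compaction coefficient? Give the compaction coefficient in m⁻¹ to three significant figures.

0.000571 m⁻¹

Working in km (1 km = 1000 m; β in km⁻¹ = β in m⁻¹ × 1000):
Athy: phi(Z) = phi₀ e^(−βZ) ⇒ phi₁/phi₂ = e^{β(Z₂−Z₁)} ⇒ β = ln(phi₁/phi₂)/(Z₂−Z₁)
β = ln(0.182/0.069) / (3.4 − 1.7) = ln(2.638) / 1.7 = 0.9699 / 1.7 = 0.5705 km⁻¹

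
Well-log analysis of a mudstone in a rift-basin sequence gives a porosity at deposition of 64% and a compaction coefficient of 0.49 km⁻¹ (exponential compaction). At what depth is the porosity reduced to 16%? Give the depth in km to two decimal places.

Invert Athy's law: d = ln(φ₀/φ) / β
d = ln(0.64/0.16) / 0.49 = ln(4) / 0.49 = 1.3863 / 0.49 = 2.829 km

2.83 km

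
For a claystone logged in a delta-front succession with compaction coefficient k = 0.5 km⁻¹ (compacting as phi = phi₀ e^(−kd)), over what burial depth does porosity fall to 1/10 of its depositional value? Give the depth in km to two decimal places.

phi/phi₀ = 1/10 ⇒ exp(−k·d) = 1/10 ⇒ d = ln(10) / k
d = 2.3026 / 0.5 = 4.605 km

4.61 km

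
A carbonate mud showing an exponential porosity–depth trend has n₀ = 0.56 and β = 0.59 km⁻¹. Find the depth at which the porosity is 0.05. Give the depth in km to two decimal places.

Invert Athy's law: d = ln(n₀/n) / β
d = ln(0.56/0.05) / 0.59 = ln(11.2) / 0.59 = 2.4159 / 0.59 = 4.095 km

4.09 km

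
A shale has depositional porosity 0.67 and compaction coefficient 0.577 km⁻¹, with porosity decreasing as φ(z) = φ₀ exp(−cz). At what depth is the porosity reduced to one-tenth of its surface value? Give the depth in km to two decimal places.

3.99 km

φ/φ₀ = 1/10 ⇒ exp(−c·z) = 1/10 ⇒ z = ln(10) / c
z = 2.3026 / 0.577 = 3.991 km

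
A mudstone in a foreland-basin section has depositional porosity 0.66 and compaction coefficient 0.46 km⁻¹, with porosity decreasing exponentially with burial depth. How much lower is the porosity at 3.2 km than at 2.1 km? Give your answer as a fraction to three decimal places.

φ(2.1) = 0.66·e^(−0.46×2.1) = 0.2512
φ(3.2) = 0.66·e^(−0.46×3.2) = 0.1514
Δφ = 0.2512 − 0.1514 = 0.0997

0.100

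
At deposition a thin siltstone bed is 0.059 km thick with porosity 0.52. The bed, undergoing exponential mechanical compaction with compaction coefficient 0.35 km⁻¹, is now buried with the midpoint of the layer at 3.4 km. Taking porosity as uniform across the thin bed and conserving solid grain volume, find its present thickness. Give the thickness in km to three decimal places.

Porosity at 3.4 km: phi = 0.52·exp(−0.35×3.4) = 0.1582
Solid-volume conservation: h(1−phi) = h₀(1−phi₀) ⇒ h = h₀·(1−phi₀)/(1−phi)
h = 0.059 × (1 − 0.52)/(1 − 0.1582) = 0.059 × 0.5702 = 0.0336 km

0.034 km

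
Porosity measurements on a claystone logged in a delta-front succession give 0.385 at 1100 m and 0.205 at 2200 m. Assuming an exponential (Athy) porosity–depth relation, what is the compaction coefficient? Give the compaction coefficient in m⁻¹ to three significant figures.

Working in km (1 km = 1000 m; c in km⁻¹ = c in m⁻¹ × 1000):
Athy: phi(d) = phi₀ e^(−cd) ⇒ phi₁/phi₂ = e^{c(d₂−d₁)} ⇒ c = ln(phi₁/phi₂)/(d₂−d₁)
c = ln(0.385/0.205) / (2.2 − 1.1) = ln(1.878) / 1.1 = 0.6302 / 1.1 = 0.5729 km⁻¹

0.000573 m⁻¹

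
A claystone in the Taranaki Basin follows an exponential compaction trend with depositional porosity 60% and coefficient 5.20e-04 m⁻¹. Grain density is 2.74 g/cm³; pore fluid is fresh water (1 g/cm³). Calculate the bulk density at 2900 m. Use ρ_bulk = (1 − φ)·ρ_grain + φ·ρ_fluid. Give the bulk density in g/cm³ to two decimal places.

Working in km (1 km = 1000 m; c in km⁻¹ = c in m⁻¹ × 1000):
Porosity at depth: φ = 0.6·exp(−0.52×2.9) = 0.6×0.2214 = 0.1328
Bulk density: ρ_b = (1−φ)ρ_g + φ·ρ_f = 0.8672×2.74 + 0.1328×1
       = 2.376 + 0.133 = 2.509 g/cm³

2.51 g/cm³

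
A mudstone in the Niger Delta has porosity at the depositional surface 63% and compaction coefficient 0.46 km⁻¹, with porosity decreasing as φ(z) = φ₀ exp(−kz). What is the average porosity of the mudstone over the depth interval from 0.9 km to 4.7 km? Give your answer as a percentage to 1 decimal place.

⟨φ⟩ = (1/(z₂−z₁)) ∫ φ₀ e^(−kz) dz = φ₀·(e^(−k·z₁) − e^(−k·z₂)) / (k·(z₂−z₁))
e^(−0.46×0.9) = 0.6610; e^(−0.46×4.7) = 0.1151
⟨φ⟩ = 0.63 × (0.6610 − 0.1151) / (0.46 × 3.8) = 0.63 × 0.3123 = 0.1968

19.7%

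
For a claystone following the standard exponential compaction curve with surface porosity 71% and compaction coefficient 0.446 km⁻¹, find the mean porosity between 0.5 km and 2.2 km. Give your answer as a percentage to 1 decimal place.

39.8%

⟨n⟩ = (1/(Z₂−Z₁)) ∫ n₀ e^(−cZ) dZ = n₀·(e^(−c·Z₁) − e^(−c·Z₂)) / (c·(Z₂−Z₁))
e^(−0.446×0.5) = 0.8001; e^(−0.446×2.2) = 0.3749
⟨n⟩ = 0.71 × (0.8001 − 0.3749) / (0.446 × 1.7) = 0.71 × 0.5609 = 0.3982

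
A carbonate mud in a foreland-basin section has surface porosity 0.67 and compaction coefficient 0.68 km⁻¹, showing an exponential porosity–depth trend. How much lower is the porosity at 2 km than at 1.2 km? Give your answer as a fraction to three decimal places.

n(1.2) = 0.67·e^(−0.68×1.2) = 0.2963
n(2) = 0.67·e^(−0.68×2) = 0.1720
Δn = 0.2963 − 0.1720 = 0.1243

0.124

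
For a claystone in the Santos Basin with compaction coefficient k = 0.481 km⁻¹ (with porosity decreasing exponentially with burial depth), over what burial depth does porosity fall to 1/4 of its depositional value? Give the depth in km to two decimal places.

n/n₀ = 1/4 ⇒ exp(−k·d) = 1/4 ⇒ d = ln(4) / k
d = 1.3863 / 0.481 = 2.882 km

2.88 km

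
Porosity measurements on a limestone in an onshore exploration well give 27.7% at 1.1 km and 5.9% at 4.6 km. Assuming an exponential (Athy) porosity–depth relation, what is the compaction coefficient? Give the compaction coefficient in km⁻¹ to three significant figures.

Athy: n(Z) = n₀ e^(−cZ) ⇒ n₁/n₂ = e^{c(Z₂−Z₁)} ⇒ c = ln(n₁/n₂)/(Z₂−Z₁)
c = ln(0.277/0.059) / (4.6 − 1.1) = ln(4.695) / 3.5 = 1.5465 / 3.5 = 0.4419 km⁻¹

0.442 km⁻¹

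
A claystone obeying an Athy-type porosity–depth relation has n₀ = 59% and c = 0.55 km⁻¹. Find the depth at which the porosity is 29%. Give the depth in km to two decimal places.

Invert Athy's law: d = ln(n₀/n) / c
d = ln(0.59/0.29) / 0.55 = ln(2.034) / 0.55 = 0.7102 / 0.55 = 1.291 km

1.29 km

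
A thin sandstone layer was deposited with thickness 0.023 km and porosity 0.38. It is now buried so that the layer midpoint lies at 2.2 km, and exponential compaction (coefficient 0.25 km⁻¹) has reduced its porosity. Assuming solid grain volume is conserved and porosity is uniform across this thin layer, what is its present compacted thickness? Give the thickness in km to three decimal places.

Porosity at 2.2 km: n = 0.38·exp(−0.25×2.2) = 0.2192
Solid-volume conservation: h(1−n) = h₀(1−n₀) ⇒ h = h₀·(1−n₀)/(1−n)
h = 0.023 × (1 − 0.38)/(1 − 0.2192) = 0.023 × 0.7941 = 0.0183 km

0.018 km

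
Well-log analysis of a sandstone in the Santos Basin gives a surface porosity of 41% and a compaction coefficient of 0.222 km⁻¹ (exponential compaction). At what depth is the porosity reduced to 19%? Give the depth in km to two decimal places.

3.46 km

Invert Athy's law: z = ln(φ₀/φ) / c
z = ln(0.41/0.19) / 0.222 = ln(2.158) / 0.222 = 0.7691 / 0.222 = 3.465 km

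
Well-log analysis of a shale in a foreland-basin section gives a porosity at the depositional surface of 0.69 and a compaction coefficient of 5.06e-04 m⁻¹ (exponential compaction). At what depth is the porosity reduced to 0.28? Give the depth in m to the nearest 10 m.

1780 m

Working in km (1 km = 1000 m; k in km⁻¹ = k in m⁻¹ × 1000):
Invert Athy's law: z = ln(n₀/n) / k
z = ln(0.69/0.28) / 0.506 = ln(2.464) / 0.506 = 0.9019 / 0.506 = 1.782 km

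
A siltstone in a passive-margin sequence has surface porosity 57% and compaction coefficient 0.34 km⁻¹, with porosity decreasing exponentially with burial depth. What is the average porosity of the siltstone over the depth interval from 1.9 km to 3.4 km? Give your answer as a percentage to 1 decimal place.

⟨φ⟩ = (1/(d₂−d₁)) ∫ φ₀ e^(−βd) dd = φ₀·(e^(−β·d₁) − e^(−β·d₂)) / (β·(d₂−d₁))
e^(−0.34×1.9) = 0.5241; e^(−0.34×3.4) = 0.3147
⟨φ⟩ = 0.57 × (0.5241 − 0.3147) / (0.34 × 1.5) = 0.57 × 0.4106 = 0.2340

23.4%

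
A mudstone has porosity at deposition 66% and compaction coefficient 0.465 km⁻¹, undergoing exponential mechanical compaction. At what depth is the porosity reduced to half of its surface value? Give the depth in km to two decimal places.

1.49 km

phi/phi₀ = 1/2 ⇒ exp(−k·Z) = 1/2 ⇒ Z = ln(2) / k
Z = 0.6931 / 0.465 = 1.491 km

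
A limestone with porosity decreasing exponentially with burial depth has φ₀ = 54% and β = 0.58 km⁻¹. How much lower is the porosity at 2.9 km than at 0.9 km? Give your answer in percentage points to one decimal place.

φ(0.9) = 0.54·e^(−0.58×0.9) = 0.3204
φ(2.9) = 0.54·e^(−0.58×2.9) = 0.1004
Δφ = 0.3204 − 0.1004 = 0.2200

22.0 percentage points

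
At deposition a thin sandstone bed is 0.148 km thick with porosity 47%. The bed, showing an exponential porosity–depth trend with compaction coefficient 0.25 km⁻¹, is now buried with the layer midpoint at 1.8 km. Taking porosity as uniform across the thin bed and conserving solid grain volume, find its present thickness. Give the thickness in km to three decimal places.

Porosity at 1.8 km: phi = 0.47·exp(−0.25×1.8) = 0.2997
Solid-volume conservation: h(1−phi) = h₀(1−phi₀) ⇒ h = h₀·(1−phi₀)/(1−phi)
h = 0.148 × (1 − 0.47)/(1 − 0.2997) = 0.148 × 0.7568 = 0.1120 km

0.112 km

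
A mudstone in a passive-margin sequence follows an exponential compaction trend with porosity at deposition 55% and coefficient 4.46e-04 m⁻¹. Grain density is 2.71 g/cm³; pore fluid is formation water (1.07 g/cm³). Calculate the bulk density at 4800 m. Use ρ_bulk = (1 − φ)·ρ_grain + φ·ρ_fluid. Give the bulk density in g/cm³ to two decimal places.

2.60 g/cm³

Working in km (1 km = 1000 m; c in km⁻¹ = c in m⁻¹ × 1000):
Porosity at depth: n = 0.55·exp(−0.446×4.8) = 0.55×0.1176 = 0.0647
Bulk density: ρ_b = (1−n)ρ_g + n·ρ_f = 0.9353×2.71 + 0.0647×1.07
       = 2.535 + 0.069 = 2.604 g/cm³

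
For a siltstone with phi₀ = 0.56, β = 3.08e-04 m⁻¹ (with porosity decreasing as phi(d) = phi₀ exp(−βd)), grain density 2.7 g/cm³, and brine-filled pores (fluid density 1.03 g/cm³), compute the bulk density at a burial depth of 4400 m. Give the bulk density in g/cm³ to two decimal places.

2.46 g/cm³

Working in km (1 km = 1000 m; β in km⁻¹ = β in m⁻¹ × 1000):
Porosity at depth: phi = 0.56·exp(−0.308×4.4) = 0.56×0.2579 = 0.1444
Bulk density: ρ_b = (1−phi)ρ_g + phi·ρ_f = 0.8556×2.7 + 0.1444×1.03
       = 2.310 + 0.149 = 2.459 g/cm³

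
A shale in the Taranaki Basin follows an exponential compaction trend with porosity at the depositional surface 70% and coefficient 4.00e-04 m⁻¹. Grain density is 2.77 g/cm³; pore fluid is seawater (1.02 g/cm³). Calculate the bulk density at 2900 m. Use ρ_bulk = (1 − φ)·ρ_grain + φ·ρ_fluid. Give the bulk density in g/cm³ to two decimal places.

2.39 g/cm³

Working in km (1 km = 1000 m; c in km⁻¹ = c in m⁻¹ × 1000):
Porosity at depth: φ = 0.7·exp(−0.4×2.9) = 0.7×0.3135 = 0.2194
Bulk density: ρ_b = (1−φ)ρ_g + φ·ρ_f = 0.7806×2.77 + 0.2194×1.02
       = 2.162 + 0.224 = 2.386 g/cm³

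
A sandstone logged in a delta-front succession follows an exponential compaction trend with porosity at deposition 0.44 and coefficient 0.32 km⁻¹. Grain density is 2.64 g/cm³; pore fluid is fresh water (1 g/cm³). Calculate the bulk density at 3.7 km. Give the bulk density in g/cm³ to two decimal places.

Porosity at depth: phi = 0.44·exp(−0.32×3.7) = 0.44×0.3061 = 0.1347
Bulk density: ρ_b = (1−phi)ρ_g + phi·ρ_f = 0.8653×2.64 + 0.1347×1
       = 2.284 + 0.135 = 2.419 g/cm³

2.42 g/cm³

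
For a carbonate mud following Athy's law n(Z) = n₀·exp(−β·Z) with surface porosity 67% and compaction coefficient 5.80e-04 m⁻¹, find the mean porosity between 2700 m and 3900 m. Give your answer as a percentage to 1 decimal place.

Working in km (1 km = 1000 m; β in km⁻¹ = β in m⁻¹ × 1000):
⟨n⟩ = (1/(Z₂−Z₁)) ∫ n₀ e^(−βZ) dZ = n₀·(e^(−β·Z₁) − e^(−β·Z₂)) / (β·(Z₂−Z₁))
e^(−0.58×2.7) = 0.2089; e^(−0.58×3.9) = 0.1041
⟨n⟩ = 0.67 × (0.2089 − 0.1041) / (0.58 × 1.2) = 0.67 × 0.1505 = 0.1008

10.1%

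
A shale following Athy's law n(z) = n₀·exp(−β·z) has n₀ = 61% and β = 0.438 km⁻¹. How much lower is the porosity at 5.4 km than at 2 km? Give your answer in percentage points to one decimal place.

n(2) = 0.61·e^(−0.438×2) = 0.2540
n(5.4) = 0.61·e^(−0.438×5.4) = 0.0573
Δn = 0.2540 − 0.0573 = 0.1967

19.7 percentage points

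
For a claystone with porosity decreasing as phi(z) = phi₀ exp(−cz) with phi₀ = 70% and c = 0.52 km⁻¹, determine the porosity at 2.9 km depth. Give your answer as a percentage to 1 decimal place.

phi = phi₀·exp(−c·z) = 0.7 × exp(−0.52 × 2.9) = 0.7 × exp(−1.508)
  = 0.7 × 0.2214 = 0.1549

15.5%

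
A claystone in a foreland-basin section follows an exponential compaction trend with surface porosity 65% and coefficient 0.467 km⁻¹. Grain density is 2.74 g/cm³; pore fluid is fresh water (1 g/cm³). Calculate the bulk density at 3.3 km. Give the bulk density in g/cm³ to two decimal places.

Porosity at depth: phi = 0.65·exp(−0.467×3.3) = 0.65×0.2141 = 0.1392
Bulk density: ρ_b = (1−phi)ρ_g + phi·ρ_f = 0.8608×2.74 + 0.1392×1
       = 2.359 + 0.139 = 2.498 g/cm³

2.50 g/cm³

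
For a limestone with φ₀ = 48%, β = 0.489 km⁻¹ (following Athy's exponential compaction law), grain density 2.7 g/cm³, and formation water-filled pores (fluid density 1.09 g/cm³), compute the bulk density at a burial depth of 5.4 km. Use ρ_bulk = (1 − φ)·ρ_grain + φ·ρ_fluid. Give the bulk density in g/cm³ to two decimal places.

Porosity at depth: φ = 0.48·exp(−0.489×5.4) = 0.48×0.0713 = 0.0342
Bulk density: ρ_b = (1−φ)ρ_g + φ·ρ_f = 0.9658×2.7 + 0.0342×1.09
       = 2.608 + 0.037 = 2.645 g/cm³

2.64 g/cm³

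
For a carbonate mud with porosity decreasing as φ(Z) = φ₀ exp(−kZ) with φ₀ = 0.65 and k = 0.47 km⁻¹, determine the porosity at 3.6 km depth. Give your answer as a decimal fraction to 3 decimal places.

φ = φ₀·exp(−k·Z) = 0.65 × exp(−0.47 × 3.6) = 0.65 × exp(−1.692)
  = 0.65 × 0.1842 = 0.1197

0.120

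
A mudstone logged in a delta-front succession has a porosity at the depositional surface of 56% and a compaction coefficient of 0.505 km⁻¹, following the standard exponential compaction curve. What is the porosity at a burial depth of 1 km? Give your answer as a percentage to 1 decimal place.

33.8%

φ = φ₀·exp(−c·Z) = 0.56 × exp(−0.505 × 1) = 0.56 × exp(−0.505)
  = 0.56 × 0.6035 = 0.3380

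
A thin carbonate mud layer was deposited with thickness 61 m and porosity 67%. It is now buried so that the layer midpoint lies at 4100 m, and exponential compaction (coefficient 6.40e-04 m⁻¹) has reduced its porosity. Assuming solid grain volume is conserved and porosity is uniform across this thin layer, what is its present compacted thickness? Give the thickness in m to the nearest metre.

21 m

Working in km (1 km = 1000 m; c in km⁻¹ = c in m⁻¹ × 1000):
Porosity at 4.1 km: n = 0.67·exp(−0.64×4.1) = 0.0486
Solid-volume conservation: h(1−n) = h₀(1−n₀) ⇒ h = h₀·(1−n₀)/(1−n)
h = 0.061 × (1 − 0.67)/(1 − 0.0486) = 0.061 × 0.3469 = 0.0212 km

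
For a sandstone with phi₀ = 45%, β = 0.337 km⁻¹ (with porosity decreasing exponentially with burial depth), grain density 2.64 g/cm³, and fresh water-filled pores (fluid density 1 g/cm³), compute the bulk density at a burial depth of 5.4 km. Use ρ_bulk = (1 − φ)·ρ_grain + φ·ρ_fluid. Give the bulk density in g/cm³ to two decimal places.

Porosity at depth: phi = 0.45·exp(−0.337×5.4) = 0.45×0.1621 = 0.0729
Bulk density: ρ_b = (1−phi)ρ_g + phi·ρ_f = 0.9271×2.64 + 0.0729×1
       = 2.447 + 0.073 = 2.520 g/cm³

2.52 g/cm³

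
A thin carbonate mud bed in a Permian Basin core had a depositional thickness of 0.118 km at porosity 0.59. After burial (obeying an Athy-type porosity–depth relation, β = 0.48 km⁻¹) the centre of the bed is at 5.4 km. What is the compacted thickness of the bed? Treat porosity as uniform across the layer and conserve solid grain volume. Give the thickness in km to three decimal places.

Porosity at 5.4 km: phi = 0.59·exp(−0.48×5.4) = 0.0442
Solid-volume conservation: h(1−phi) = h₀(1−phi₀) ⇒ h = h₀·(1−phi₀)/(1−phi)
h = 0.118 × (1 − 0.59)/(1 − 0.0442) = 0.118 × 0.4289 = 0.0506 km

0.051 km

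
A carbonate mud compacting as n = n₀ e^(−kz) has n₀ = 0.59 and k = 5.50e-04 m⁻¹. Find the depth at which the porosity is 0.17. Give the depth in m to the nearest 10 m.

Working in km (1 km = 1000 m; k in km⁻¹ = k in m⁻¹ × 1000):
Invert Athy's law: z = ln(n₀/n) / k
z = ln(0.59/0.17) / 0.55 = ln(3.471) / 0.55 = 1.2443 / 0.55 = 2.262 km

2260 m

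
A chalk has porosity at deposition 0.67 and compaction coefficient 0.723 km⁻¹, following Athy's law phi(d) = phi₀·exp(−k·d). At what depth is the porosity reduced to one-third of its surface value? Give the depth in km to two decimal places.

1.52 km

phi/phi₀ = 1/3 ⇒ exp(−k·d) = 1/3 ⇒ d = ln(3) / k
d = 1.0986 / 0.723 = 1.520 km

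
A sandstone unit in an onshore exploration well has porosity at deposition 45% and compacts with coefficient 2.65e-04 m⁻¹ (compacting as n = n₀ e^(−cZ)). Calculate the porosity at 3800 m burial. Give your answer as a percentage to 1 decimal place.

16.4%

Working in km (1 km = 1000 m; c in km⁻¹ = c in m⁻¹ × 1000):
n = n₀·exp(−c·Z) = 0.45 × exp(−0.265 × 3.8) = 0.45 × exp(−1.007)
  = 0.45 × 0.3653 = 0.1644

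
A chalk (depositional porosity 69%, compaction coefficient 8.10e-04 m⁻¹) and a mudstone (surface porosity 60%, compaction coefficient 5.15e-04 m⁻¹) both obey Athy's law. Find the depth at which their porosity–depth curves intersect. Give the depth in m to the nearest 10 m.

Working in km (1 km = 1000 m; k in km⁻¹ = k in m⁻¹ × 1000):
Set φ₀ₐ e^(−kₐZ) = φ₀ᵦ e^(−kᵦZ) ⇒ ln(φ₀ₐ/φ₀ᵦ) = (kₐ − kᵦ)·Z
Z = ln(0.69/0.6) / (0.81 − 0.515) = 0.1398 / 0.295 = 0.474 km

470 m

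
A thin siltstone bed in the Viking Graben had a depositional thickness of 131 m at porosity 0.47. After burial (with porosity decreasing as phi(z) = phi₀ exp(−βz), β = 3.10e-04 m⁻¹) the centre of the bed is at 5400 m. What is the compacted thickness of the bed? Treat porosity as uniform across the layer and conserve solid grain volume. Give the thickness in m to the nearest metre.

Working in km (1 km = 1000 m; β in km⁻¹ = β in m⁻¹ × 1000):
Porosity at 5.4 km: phi = 0.47·exp(−0.31×5.4) = 0.0881
Solid-volume conservation: h(1−phi) = h₀(1−phi₀) ⇒ h = h₀·(1−phi₀)/(1−phi)
h = 0.131 × (1 − 0.47)/(1 − 0.0881) = 0.131 × 0.5812 = 0.0761 km

76 m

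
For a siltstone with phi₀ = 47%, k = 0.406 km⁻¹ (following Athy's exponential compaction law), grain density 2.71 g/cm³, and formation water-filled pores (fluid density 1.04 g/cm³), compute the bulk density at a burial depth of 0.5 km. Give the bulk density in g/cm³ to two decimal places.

2.07 g/cm³

Porosity at depth: phi = 0.47·exp(−0.406×0.5) = 0.47×0.8163 = 0.3837
Bulk density: ρ_b = (1−phi)ρ_g + phi·ρ_f = 0.6163×2.71 + 0.3837×1.04
       = 1.670 + 0.399 = 2.069 g/cm³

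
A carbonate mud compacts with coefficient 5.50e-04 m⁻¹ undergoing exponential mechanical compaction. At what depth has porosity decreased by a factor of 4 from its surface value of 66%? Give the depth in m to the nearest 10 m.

Working in km (1 km = 1000 m; k in km⁻¹ = k in m⁻¹ × 1000):
n/n₀ = 1/4 ⇒ exp(−k·z) = 1/4 ⇒ z = ln(4) / k
z = 1.3863 / 0.55 = 2.521 km

2520 m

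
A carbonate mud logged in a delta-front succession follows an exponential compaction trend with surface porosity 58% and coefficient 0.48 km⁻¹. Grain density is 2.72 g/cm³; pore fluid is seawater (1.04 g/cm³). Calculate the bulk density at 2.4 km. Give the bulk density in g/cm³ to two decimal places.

2.41 g/cm³

Porosity at depth: phi = 0.58·exp(−0.48×2.4) = 0.58×0.3160 = 0.1833
Bulk density: ρ_b = (1−phi)ρ_g + phi·ρ_f = 0.8167×2.72 + 0.1833×1.04
       = 2.221 + 0.191 = 2.412 g/cm³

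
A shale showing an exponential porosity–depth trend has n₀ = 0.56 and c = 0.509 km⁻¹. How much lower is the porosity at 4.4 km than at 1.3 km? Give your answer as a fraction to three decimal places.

n(1.3) = 0.56·e^(−0.509×1.3) = 0.2889
n(4.4) = 0.56·e^(−0.509×4.4) = 0.0596
Δn = 0.2889 − 0.0596 = 0.2293

0.229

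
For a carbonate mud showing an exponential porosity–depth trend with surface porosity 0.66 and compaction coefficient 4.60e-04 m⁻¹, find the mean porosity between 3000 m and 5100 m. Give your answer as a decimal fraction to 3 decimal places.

0.106

Working in km (1 km = 1000 m; c in km⁻¹ = c in m⁻¹ × 1000):
⟨φ⟩ = (1/(d₂−d₁)) ∫ φ₀ e^(−cd) dd = φ₀·(e^(−c·d₁) − e^(−c·d₂)) / (c·(d₂−d₁))
e^(−0.46×3) = 0.2516; e^(−0.46×5.1) = 0.0958
⟨φ⟩ = 0.66 × (0.2516 − 0.0958) / (0.46 × 2.1) = 0.66 × 0.1613 = 0.1065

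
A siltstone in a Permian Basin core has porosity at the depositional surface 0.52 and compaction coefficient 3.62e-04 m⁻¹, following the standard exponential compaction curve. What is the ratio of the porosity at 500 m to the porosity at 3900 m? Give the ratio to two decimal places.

Working in km (1 km = 1000 m; β in km⁻¹ = β in m⁻¹ × 1000):
φ(Z₁)/φ(Z₂) = e^(−β·Z₁)/e^(−β·Z₂) = e^{β(Z₂−Z₁)}
= exp(0.362 × 3.4) = exp(1.231) = 3.4240

3.42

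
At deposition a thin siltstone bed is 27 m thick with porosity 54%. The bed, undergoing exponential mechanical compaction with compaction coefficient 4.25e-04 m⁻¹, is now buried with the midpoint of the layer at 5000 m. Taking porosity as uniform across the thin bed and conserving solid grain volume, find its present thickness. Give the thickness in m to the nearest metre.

13 m

Working in km (1 km = 1000 m; c in km⁻¹ = c in m⁻¹ × 1000):
Porosity at 5 km: phi = 0.54·exp(−0.425×5) = 0.0645
Solid-volume conservation: h(1−phi) = h₀(1−phi₀) ⇒ h = h₀·(1−phi₀)/(1−phi)
h = 0.027 × (1 − 0.54)/(1 − 0.0645) = 0.027 × 0.4917 = 0.0133 km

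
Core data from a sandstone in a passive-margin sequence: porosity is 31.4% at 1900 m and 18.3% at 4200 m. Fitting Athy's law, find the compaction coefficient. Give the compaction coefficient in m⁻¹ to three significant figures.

0.000235 m⁻¹

Working in km (1 km = 1000 m; k in km⁻¹ = k in m⁻¹ × 1000):
Athy: n(d) = n₀ e^(−kd) ⇒ n₁/n₂ = e^{k(d₂−d₁)} ⇒ k = ln(n₁/n₂)/(d₂−d₁)
k = ln(0.314/0.183) / (4.2 − 1.9) = ln(1.716) / 2.3 = 0.5399 / 2.3 = 0.2347 km⁻¹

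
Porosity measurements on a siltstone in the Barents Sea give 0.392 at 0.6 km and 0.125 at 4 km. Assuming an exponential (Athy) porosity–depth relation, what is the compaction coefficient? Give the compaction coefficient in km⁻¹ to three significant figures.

0.336 km⁻¹

Athy: phi(d) = phi₀ e^(−kd) ⇒ phi₁/phi₂ = e^{k(d₂−d₁)} ⇒ k = ln(phi₁/phi₂)/(d₂−d₁)
k = ln(0.392/0.125) / (4 − 0.6) = ln(3.136) / 3.4 = 1.1429 / 3.4 = 0.3362 km⁻¹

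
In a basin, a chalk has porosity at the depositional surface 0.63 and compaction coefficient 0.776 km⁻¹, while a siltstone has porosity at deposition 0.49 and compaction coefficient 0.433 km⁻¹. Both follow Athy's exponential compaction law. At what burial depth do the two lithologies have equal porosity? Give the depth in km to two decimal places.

Set φ₀ₐ e^(−βₐz) = φ₀ᵦ e^(−βᵦz) ⇒ ln(φ₀ₐ/φ₀ᵦ) = (βₐ − βᵦ)·z
z = ln(0.63/0.49) / (0.776 − 0.433) = 0.2513 / 0.343 = 0.733 km

0.73 km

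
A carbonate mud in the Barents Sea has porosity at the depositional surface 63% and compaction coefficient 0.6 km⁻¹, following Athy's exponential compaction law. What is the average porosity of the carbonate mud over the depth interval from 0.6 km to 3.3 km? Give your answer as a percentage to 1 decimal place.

21.8%

⟨φ⟩ = (1/(z₂−z₁)) ∫ φ₀ e^(−βz) dz = φ₀·(e^(−β·z₁) − e^(−β·z₂)) / (β·(z₂−z₁))
e^(−0.6×0.6) = 0.6977; e^(−0.6×3.3) = 0.1381
⟨φ⟩ = 0.63 × (0.6977 − 0.1381) / (0.6 × 2.7) = 0.63 × 0.3454 = 0.2176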